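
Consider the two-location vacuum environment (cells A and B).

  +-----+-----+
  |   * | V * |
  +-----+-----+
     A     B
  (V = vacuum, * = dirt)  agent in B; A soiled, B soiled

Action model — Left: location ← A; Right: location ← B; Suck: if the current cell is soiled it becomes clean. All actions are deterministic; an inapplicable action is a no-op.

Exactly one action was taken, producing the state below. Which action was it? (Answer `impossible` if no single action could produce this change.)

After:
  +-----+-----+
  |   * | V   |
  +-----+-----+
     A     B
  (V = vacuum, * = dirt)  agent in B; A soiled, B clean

try  Left: in A — A soiled, B soiled
try Right: in B — A soiled, B soiled
try  Suck: in B — A soiled, B clean  ← match

Suck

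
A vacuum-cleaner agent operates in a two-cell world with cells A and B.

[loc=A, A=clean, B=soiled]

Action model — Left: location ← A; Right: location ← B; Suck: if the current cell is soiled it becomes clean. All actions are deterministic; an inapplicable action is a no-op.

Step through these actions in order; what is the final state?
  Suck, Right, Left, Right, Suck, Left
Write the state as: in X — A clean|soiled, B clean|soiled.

t=1 Suck ⇒ in A — A clean, B soiled
t=2 Right ⇒ in B — A clean, B soiled
t=3 Left ⇒ in A — A clean, B soiled
t=4 Right ⇒ in B — A clean, B soiled
t=5 Suck ⇒ in B — A clean, B clean
t=6 Left ⇒ in A — A clean, B clean

in A — A clean, B clean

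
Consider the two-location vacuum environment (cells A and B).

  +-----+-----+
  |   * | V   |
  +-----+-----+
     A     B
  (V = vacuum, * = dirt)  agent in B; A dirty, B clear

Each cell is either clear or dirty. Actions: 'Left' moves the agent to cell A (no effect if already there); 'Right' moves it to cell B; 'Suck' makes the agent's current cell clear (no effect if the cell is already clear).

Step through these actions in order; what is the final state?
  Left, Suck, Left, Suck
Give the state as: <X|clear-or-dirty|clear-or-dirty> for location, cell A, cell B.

t=1 Left ⇒ <A|dirty|clear>
t=2 Suck ⇒ <A|clear|clear>
t=3 Left ⇒ <A|clear|clear>
t=4 Suck ⇒ <A|clear|clear>

<A|clear|clear>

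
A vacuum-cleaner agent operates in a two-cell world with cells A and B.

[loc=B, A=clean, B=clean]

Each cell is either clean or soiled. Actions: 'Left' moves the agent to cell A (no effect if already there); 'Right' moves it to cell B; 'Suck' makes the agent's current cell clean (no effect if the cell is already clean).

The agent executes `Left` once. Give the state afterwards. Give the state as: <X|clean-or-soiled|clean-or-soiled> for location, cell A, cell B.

<A|clean|clean>

start: <B|clean|clean>
step 1/1 (Left): <A|clean|clean>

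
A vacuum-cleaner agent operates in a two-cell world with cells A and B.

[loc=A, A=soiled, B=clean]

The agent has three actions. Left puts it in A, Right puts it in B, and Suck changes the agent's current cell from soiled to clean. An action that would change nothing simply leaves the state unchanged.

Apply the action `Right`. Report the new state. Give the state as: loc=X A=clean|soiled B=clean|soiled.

start: loc=A A=soiled B=clean
step 1/1 (Right): loc=B A=soiled B=clean

loc=B A=soiled B=clean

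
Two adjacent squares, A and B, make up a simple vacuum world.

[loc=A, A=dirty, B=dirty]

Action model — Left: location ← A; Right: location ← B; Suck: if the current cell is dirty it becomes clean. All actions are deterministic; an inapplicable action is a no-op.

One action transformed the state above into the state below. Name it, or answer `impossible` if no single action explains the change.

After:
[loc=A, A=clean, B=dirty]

Suck

try  Left: <A|dirty|dirty>
try Right: <B|dirty|dirty>
try  Suck: <A|clean|dirty>  ← match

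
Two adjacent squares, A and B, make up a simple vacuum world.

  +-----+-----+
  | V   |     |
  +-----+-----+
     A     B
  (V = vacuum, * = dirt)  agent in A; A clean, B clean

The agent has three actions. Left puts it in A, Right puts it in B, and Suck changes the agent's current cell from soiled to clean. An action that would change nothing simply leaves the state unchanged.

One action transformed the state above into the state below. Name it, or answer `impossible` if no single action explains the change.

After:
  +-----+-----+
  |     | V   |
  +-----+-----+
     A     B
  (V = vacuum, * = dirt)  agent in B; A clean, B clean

try  Left: in A — A clean, B clean
try Right: in B — A clean, B clean  ← match
try  Suck: in A — A clean, B clean

Right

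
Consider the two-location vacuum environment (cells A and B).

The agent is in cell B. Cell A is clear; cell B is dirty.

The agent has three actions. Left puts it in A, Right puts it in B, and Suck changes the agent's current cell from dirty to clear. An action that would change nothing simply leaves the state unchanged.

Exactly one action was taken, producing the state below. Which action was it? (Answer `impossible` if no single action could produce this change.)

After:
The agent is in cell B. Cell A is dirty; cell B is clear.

impossible

try  Left: <A|clear|dirty>
try Right: <B|clear|dirty>
try  Suck: <B|clear|clear>
no single action produces the after-state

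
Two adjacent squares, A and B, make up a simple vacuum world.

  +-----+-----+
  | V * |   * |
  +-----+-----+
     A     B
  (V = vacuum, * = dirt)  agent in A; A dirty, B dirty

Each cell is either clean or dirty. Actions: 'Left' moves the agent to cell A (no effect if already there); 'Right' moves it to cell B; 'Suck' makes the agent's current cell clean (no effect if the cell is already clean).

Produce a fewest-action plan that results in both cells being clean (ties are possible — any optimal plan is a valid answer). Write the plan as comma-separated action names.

Suck, Right, Suck

Suck (#1): loc=A A=clean B=dirty
Right (#2): loc=B A=clean B=dirty
Suck (#3): loc=B A=clean B=clean
min 3: Suck A + move + Suck B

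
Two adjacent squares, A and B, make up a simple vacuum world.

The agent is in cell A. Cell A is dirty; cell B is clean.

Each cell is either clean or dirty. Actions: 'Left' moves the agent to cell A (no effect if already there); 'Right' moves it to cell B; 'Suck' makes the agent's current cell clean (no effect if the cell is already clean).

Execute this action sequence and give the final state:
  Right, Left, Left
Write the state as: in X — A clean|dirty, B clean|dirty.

in A — A dirty, B clean

step 1/3 (Right): in B — A dirty, B clean
step 2/3 (Left): in A — A dirty, B clean
step 3/3 (Left): in A — A dirty, B clean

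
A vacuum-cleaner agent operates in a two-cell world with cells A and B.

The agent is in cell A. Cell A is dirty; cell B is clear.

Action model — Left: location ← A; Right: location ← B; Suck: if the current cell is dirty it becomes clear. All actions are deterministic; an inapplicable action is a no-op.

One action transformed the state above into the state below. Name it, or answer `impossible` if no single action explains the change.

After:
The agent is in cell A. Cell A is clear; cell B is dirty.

impossible

try  Left: loc=A A=dirty B=clear
try Right: loc=B A=dirty B=clear
try  Suck: loc=A A=clear B=clear
no single action produces the after-state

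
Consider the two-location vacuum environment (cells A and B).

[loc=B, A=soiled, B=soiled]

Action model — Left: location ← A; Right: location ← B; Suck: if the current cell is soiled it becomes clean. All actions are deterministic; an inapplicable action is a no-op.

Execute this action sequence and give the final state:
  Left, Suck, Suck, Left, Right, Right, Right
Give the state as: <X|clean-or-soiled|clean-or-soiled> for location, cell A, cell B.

1) do Left; now <A|soiled|soiled>
2) do Suck; now <A|clean|soiled>
3) do Suck; now <A|clean|soiled>
4) do Left; now <A|clean|soiled>
5) do Right; now <B|clean|soiled>
6) do Right; now <B|clean|soiled>
7) do Right; now <B|clean|soiled>

<B|clean|soiled>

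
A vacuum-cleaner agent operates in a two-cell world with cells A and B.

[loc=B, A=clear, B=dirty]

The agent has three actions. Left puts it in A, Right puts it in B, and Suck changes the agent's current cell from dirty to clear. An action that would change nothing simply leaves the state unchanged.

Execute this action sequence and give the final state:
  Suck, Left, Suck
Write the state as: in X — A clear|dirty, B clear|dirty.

Suck (#1): in B — A clear, B clear
Left (#2): in A — A clear, B clear
Suck (#3): in A — A clear, B clear

in A — A clear, B clear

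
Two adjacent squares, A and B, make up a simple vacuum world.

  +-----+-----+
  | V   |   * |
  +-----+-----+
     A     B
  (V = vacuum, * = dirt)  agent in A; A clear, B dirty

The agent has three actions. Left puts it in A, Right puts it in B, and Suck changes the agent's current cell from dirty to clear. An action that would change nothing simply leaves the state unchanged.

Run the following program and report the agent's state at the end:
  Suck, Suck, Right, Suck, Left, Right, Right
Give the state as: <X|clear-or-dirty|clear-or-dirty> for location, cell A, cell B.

<B|clear|clear>

t=1 Suck ⇒ <A|clear|dirty>
t=2 Suck ⇒ <A|clear|dirty>
t=3 Right ⇒ <B|clear|dirty>
t=4 Suck ⇒ <B|clear|clear>
t=5 Left ⇒ <A|clear|clear>
t=6 Right ⇒ <B|clear|clear>
t=7 Right ⇒ <B|clear|clear>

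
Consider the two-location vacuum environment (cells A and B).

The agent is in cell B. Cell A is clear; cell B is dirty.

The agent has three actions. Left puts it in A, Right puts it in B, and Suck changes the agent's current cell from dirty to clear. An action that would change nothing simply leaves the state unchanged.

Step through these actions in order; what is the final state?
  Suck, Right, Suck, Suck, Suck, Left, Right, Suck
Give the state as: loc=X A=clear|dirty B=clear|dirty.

[1] after Suck: loc=B A=clear B=clear
[2] after Right: loc=B A=clear B=clear
[3] after Suck: loc=B A=clear B=clear
[4] after Suck: loc=B A=clear B=clear
[5] after Suck: loc=B A=clear B=clear
[6] after Left: loc=A A=clear B=clear
[7] after Right: loc=B A=clear B=clear
[8] after Suck: loc=B A=clear B=clear

loc=B A=clear B=clear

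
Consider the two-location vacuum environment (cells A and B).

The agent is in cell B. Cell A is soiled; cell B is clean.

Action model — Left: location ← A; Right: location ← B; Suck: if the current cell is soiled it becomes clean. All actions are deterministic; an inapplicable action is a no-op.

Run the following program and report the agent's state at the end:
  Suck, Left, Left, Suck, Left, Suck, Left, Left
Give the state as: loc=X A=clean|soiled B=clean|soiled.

[1] after Suck: loc=B A=soiled B=clean
[2] after Left: loc=A A=soiled B=clean
[3] after Left: loc=A A=soiled B=clean
[4] after Suck: loc=A A=clean B=clean
[5] after Left: loc=A A=clean B=clean
[6] after Suck: loc=A A=clean B=clean
[7] after Left: loc=A A=clean B=clean
[8] after Left: loc=A A=clean B=clean

loc=A A=clean B=clean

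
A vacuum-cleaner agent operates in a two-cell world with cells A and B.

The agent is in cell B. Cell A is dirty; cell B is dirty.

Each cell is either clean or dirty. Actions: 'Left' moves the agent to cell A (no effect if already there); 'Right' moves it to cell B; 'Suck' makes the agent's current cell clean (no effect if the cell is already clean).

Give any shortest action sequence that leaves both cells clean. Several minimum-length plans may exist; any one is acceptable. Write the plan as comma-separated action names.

[1] after Suck: <B|dirty|clean>
[2] after Left: <A|dirty|clean>
[3] after Suck: <A|clean|clean>
min 3: Suck B + move + Suck A

Suck, Left, Suck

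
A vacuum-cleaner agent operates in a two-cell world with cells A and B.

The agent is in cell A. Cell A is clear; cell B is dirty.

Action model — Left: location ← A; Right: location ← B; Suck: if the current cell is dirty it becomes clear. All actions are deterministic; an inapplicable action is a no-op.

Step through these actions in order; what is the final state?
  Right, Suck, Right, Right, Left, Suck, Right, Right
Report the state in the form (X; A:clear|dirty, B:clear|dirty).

Right (#1): (B; A:clear, B:dirty)
Suck (#2): (B; A:clear, B:clear)
Right (#3): (B; A:clear, B:clear)
Right (#4): (B; A:clear, B:clear)
Left (#5): (A; A:clear, B:clear)
Suck (#6): (A; A:clear, B:clear)
Right (#7): (B; A:clear, B:clear)
Right (#8): (B; A:clear, B:clear)

(B; A:clear, B:clear)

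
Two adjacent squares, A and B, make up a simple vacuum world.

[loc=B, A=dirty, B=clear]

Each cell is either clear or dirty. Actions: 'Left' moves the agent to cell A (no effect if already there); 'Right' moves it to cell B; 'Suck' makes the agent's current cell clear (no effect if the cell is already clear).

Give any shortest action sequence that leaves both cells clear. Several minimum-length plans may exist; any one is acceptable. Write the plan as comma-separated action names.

Left, Suck

1) do Left; now in A — A dirty, B clear
2) do Suck; now in A — A clear, B clear
min 2: go A then Suck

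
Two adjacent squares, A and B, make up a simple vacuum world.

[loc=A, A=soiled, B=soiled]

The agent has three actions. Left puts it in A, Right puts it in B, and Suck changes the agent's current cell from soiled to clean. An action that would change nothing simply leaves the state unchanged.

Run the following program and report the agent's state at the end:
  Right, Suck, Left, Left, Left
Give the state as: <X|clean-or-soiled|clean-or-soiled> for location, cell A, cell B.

<A|soiled|clean>

t=1 Right ⇒ <B|soiled|soiled>
t=2 Suck ⇒ <B|soiled|clean>
t=3 Left ⇒ <A|soiled|clean>
t=4 Left ⇒ <A|soiled|clean>
t=5 Left ⇒ <A|soiled|clean>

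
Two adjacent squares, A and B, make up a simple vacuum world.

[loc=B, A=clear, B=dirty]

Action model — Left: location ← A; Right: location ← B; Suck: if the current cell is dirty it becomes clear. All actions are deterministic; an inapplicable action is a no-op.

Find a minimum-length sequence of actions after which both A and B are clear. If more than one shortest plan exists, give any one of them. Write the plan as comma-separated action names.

1. Suck → (B; A:clear, B:clear)
min 1: B is dirty, one Suck

Suck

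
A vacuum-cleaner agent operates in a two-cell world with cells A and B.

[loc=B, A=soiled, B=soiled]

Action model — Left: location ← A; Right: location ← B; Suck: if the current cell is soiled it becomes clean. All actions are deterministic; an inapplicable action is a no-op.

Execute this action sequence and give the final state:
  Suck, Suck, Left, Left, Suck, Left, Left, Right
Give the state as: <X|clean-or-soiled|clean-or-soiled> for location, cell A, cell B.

t=1 Suck ⇒ <B|soiled|clean>
t=2 Suck ⇒ <B|soiled|clean>
t=3 Left ⇒ <A|soiled|clean>
t=4 Left ⇒ <A|soiled|clean>
t=5 Suck ⇒ <A|clean|clean>
t=6 Left ⇒ <A|clean|clean>
t=7 Left ⇒ <A|clean|clean>
t=8 Right ⇒ <B|clean|clean>

<B|clean|clean>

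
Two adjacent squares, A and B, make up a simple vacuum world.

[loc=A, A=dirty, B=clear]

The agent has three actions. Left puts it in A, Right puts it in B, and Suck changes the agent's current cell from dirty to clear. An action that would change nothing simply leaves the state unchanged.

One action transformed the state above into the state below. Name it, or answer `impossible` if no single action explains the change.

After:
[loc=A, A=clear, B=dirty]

impossible

try  Left: in A — A dirty, B clear
try Right: in B — A dirty, B clear
try  Suck: in A — A clear, B clear
no single action produces the after-state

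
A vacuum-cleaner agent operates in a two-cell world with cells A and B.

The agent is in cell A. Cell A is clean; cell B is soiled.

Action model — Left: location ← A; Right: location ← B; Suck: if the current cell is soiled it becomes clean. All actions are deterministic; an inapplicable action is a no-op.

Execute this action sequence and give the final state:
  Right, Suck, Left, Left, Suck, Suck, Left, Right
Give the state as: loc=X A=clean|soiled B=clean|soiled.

t=1 Right ⇒ loc=B A=clean B=soiled
t=2 Suck ⇒ loc=B A=clean B=clean
t=3 Left ⇒ loc=A A=clean B=clean
t=4 Left ⇒ loc=A A=clean B=clean
t=5 Suck ⇒ loc=A A=clean B=clean
t=6 Suck ⇒ loc=A A=clean B=clean
t=7 Left ⇒ loc=A A=clean B=clean
t=8 Right ⇒ loc=B A=clean B=clean

loc=B A=clean B=clean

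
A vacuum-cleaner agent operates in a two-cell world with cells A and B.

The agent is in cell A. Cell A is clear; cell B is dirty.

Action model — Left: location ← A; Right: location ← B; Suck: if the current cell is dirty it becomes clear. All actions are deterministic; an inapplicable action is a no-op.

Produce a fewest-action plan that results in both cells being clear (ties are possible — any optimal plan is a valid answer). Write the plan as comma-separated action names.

Right, Suck

1. Right → (B; A:clear, B:dirty)
2. Suck → (B; A:clear, B:clear)
min 2: go B then Suck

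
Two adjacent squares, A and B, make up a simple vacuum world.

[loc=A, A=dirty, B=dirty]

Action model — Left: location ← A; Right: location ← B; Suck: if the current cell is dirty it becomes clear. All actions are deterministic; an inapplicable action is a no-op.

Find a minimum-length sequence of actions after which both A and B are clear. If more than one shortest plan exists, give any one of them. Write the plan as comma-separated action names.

step 1/3 (Suck): (A; A:clear, B:dirty)
step 2/3 (Right): (B; A:clear, B:dirty)
step 3/3 (Suck): (B; A:clear, B:clear)
min 3: Suck A + move + Suck B

Suck, Right, Suck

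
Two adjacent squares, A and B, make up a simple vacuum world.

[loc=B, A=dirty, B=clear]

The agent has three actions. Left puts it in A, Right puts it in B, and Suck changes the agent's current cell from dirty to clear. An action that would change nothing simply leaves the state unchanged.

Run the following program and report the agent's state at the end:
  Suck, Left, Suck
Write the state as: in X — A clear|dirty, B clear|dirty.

in A — A clear, B clear

1. Suck → in B — A dirty, B clear
2. Left → in A — A dirty, B clear
3. Suck → in A — A clear, B clear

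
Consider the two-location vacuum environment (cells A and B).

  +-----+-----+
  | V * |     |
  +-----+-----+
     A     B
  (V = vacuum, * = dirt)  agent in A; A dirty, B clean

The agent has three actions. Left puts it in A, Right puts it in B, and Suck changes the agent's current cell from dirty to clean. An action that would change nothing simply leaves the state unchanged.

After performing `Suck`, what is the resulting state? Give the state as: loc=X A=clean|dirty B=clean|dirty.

loc=A A=clean B=clean

start: loc=A A=dirty B=clean
1) do Suck; now loc=A A=clean B=clean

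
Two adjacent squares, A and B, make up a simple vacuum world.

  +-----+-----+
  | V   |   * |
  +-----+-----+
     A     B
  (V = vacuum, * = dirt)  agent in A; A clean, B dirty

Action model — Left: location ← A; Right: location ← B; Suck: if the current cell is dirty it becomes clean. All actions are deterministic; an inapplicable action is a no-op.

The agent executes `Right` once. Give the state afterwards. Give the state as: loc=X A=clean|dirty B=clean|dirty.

start: loc=A A=clean B=dirty
Right (#1): loc=B A=clean B=dirty

loc=B A=clean B=dirty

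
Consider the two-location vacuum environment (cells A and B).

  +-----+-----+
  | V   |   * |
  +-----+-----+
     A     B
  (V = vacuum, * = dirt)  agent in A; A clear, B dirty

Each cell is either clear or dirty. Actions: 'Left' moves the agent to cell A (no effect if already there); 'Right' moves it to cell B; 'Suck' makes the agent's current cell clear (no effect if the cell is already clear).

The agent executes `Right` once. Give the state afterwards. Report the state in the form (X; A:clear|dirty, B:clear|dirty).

start: (A; A:clear, B:dirty)
[1] after Right: (B; A:clear, B:dirty)

(B; A:clear, B:dirty)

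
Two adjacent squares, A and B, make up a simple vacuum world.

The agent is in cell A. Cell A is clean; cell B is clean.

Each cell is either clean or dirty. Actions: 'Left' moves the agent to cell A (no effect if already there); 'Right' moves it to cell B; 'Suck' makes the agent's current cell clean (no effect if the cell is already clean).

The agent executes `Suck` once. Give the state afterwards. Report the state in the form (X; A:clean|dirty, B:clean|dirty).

start: (A; A:clean, B:clean)
1) do Suck; now (A; A:clean, B:clean)

(A; A:clean, B:clean)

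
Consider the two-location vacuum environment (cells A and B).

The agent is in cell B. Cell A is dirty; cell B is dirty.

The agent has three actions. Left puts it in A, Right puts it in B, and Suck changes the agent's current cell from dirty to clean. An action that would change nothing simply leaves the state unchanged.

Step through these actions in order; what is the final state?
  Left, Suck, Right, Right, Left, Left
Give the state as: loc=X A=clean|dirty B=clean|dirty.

loc=A A=clean B=dirty

1. Left → loc=A A=dirty B=dirty
2. Suck → loc=A A=clean B=dirty
3. Right → loc=B A=clean B=dirty
4. Right → loc=B A=clean B=dirty
5. Left → loc=A A=clean B=dirty
6. Left → loc=A A=clean B=dirty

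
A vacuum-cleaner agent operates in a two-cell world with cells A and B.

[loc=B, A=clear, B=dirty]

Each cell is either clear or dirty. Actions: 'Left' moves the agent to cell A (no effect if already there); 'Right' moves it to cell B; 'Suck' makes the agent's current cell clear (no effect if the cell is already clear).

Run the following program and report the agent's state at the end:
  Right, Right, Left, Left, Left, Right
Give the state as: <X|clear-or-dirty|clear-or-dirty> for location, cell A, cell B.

step 1/6 (Right): <B|clear|dirty>
step 2/6 (Right): <B|clear|dirty>
step 3/6 (Left): <A|clear|dirty>
step 4/6 (Left): <A|clear|dirty>
step 5/6 (Left): <A|clear|dirty>
step 6/6 (Right): <B|clear|dirty>

<B|clear|dirty>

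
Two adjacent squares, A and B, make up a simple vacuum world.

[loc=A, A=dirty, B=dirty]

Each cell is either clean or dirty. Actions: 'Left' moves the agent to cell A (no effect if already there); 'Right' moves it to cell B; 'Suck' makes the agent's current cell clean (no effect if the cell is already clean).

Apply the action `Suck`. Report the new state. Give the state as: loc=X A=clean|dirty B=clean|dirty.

start: loc=A A=dirty B=dirty
Suck (#1): loc=A A=clean B=dirty

loc=A A=clean B=dirty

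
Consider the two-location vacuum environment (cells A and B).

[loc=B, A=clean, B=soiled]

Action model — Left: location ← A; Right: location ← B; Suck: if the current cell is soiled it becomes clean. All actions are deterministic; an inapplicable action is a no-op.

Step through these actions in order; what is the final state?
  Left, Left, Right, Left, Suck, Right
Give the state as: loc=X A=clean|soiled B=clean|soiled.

Left (#1): loc=A A=clean B=soiled
Left (#2): loc=A A=clean B=soiled
Right (#3): loc=B A=clean B=soiled
Left (#4): loc=A A=clean B=soiled
Suck (#5): loc=A A=clean B=soiled
Right (#6): loc=B A=clean B=soiled

loc=B A=clean B=soiled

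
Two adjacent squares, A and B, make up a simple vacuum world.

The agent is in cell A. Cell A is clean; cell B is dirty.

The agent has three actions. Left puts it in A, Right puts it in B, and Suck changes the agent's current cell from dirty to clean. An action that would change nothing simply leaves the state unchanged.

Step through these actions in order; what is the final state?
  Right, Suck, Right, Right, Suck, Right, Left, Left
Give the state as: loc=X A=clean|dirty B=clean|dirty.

loc=A A=clean B=clean

1. Right → loc=B A=clean B=dirty
2. Suck → loc=B A=clean B=clean
3. Right → loc=B A=clean B=clean
4. Right → loc=B A=clean B=clean
5. Suck → loc=B A=clean B=clean
6. Right → loc=B A=clean B=clean
7. Left → loc=A A=clean B=clean
8. Left → loc=A A=clean B=clean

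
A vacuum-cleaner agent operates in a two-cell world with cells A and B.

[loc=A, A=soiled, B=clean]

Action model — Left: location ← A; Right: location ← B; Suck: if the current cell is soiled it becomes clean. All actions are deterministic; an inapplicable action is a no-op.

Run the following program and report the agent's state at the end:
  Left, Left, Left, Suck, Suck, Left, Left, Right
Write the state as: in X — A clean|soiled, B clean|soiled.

step 1/8 (Left): in A — A soiled, B clean
step 2/8 (Left): in A — A soiled, B clean
step 3/8 (Left): in A — A soiled, B clean
step 4/8 (Suck): in A — A clean, B clean
step 5/8 (Suck): in A — A clean, B clean
step 6/8 (Left): in A — A clean, B clean
step 7/8 (Left): in A — A clean, B clean
step 8/8 (Right): in B — A clean, B clean

in B — A clean, B clean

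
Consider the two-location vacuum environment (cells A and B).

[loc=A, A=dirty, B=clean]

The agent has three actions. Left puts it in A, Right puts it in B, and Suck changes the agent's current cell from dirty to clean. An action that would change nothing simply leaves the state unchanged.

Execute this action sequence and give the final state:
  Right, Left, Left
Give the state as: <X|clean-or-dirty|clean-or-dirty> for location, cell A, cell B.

<A|dirty|clean>

t=1 Right ⇒ <B|dirty|clean>
t=2 Left ⇒ <A|dirty|clean>
t=3 Left ⇒ <A|dirty|clean>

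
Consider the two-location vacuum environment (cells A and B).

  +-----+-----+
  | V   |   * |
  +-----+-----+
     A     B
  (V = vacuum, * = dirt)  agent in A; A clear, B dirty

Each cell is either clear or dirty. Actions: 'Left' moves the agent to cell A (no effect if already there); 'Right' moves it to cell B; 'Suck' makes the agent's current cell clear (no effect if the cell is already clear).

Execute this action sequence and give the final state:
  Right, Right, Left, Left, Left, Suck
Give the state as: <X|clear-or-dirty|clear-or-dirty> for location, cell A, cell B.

t=1 Right ⇒ <B|clear|dirty>
t=2 Right ⇒ <B|clear|dirty>
t=3 Left ⇒ <A|clear|dirty>
t=4 Left ⇒ <A|clear|dirty>
t=5 Left ⇒ <A|clear|dirty>
t=6 Suck ⇒ <A|clear|dirty>

<A|clear|dirty>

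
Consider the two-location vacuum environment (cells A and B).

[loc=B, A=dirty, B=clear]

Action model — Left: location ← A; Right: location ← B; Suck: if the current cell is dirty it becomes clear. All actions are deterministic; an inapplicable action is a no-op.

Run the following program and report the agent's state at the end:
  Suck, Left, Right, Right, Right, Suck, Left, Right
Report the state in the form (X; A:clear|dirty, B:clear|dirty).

(B; A:dirty, B:clear)

t=1 Suck ⇒ (B; A:dirty, B:clear)
t=2 Left ⇒ (A; A:dirty, B:clear)
t=3 Right ⇒ (B; A:dirty, B:clear)
t=4 Right ⇒ (B; A:dirty, B:clear)
t=5 Right ⇒ (B; A:dirty, B:clear)
t=6 Suck ⇒ (B; A:dirty, B:clear)
t=7 Left ⇒ (A; A:dirty, B:clear)
t=8 Right ⇒ (B; A:dirty, B:clear)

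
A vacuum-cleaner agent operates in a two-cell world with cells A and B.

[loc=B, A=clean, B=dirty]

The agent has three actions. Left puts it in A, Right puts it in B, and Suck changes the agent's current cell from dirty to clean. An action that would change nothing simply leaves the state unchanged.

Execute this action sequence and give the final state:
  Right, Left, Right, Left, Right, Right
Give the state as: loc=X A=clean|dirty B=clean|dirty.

1. Right → loc=B A=clean B=dirty
2. Left → loc=A A=clean B=dirty
3. Right → loc=B A=clean B=dirty
4. Left → loc=A A=clean B=dirty
5. Right → loc=B A=clean B=dirty
6. Right → loc=B A=clean B=dirty

loc=B A=clean B=dirty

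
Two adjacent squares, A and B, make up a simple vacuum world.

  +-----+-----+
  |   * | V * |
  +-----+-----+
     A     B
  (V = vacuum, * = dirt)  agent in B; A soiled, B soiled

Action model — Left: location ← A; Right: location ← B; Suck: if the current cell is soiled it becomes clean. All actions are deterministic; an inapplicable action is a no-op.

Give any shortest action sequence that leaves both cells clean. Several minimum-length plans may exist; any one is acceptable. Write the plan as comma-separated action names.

1. Suck → <B|soiled|clean>
2. Left → <A|soiled|clean>
3. Suck → <A|clean|clean>
min 3: Suck B + move + Suck A

Suck, Left, Suck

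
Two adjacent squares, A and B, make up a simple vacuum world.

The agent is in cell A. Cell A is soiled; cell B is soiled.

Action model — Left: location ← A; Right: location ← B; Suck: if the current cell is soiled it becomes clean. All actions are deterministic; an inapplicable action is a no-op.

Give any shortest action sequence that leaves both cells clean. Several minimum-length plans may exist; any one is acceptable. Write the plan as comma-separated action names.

1. Suck → (A; A:clean, B:soiled)
2. Right → (B; A:clean, B:soiled)
3. Suck → (B; A:clean, B:clean)
min 3: Suck A + move + Suck B

Suck, Right, Suck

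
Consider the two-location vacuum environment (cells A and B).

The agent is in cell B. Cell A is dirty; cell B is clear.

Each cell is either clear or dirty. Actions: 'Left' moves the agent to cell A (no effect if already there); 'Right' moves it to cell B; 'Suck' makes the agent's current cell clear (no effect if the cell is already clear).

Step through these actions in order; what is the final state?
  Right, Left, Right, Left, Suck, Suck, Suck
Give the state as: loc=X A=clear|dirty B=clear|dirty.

loc=A A=clear B=clear

step 1/7 (Right): loc=B A=dirty B=clear
step 2/7 (Left): loc=A A=dirty B=clear
step 3/7 (Right): loc=B A=dirty B=clear
step 4/7 (Left): loc=A A=dirty B=clear
step 5/7 (Suck): loc=A A=clear B=clear
step 6/7 (Suck): loc=A A=clear B=clear
step 7/7 (Suck): loc=A A=clear B=clear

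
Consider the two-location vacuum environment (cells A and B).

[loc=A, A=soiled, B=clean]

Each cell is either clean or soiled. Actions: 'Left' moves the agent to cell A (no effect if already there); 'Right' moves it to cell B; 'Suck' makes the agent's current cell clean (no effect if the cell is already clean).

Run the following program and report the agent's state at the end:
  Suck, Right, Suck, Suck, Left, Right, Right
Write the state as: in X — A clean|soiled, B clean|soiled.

[1] after Suck: in A — A clean, B clean
[2] after Right: in B — A clean, B clean
[3] after Suck: in B — A clean, B clean
[4] after Suck: in B — A clean, B clean
[5] after Left: in A — A clean, B clean
[6] after Right: in B — A clean, B clean
[7] after Right: in B — A clean, B clean

in B — A clean, B clean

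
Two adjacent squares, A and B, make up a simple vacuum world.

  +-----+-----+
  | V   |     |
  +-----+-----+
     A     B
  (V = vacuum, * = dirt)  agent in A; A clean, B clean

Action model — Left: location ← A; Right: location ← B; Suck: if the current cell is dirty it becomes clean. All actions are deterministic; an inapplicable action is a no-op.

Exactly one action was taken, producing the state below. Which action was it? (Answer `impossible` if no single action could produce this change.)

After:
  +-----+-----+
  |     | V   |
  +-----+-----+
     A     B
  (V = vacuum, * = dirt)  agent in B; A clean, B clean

Right

try  Left: loc=A A=clean B=clean
try Right: loc=B A=clean B=clean  ← match
try  Suck: loc=A A=clean B=clean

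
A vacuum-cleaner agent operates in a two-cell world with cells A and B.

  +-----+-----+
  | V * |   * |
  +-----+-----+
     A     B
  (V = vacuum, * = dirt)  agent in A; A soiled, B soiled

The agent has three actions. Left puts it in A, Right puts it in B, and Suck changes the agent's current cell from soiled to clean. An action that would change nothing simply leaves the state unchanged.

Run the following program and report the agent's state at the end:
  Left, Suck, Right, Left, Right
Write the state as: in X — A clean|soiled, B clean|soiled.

in B — A clean, B soiled

1. Left → in A — A soiled, B soiled
2. Suck → in A — A clean, B soiled
3. Right → in B — A clean, B soiled
4. Left → in A — A clean, B soiled
5. Right → in B — A clean, B soiled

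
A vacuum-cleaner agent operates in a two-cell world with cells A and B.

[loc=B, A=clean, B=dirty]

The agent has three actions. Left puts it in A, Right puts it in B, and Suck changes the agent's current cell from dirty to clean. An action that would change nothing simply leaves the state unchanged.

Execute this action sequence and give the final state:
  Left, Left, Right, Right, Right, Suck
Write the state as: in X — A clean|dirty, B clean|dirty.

1. Left → in A — A clean, B dirty
2. Left → in A — A clean, B dirty
3. Right → in B — A clean, B dirty
4. Right → in B — A clean, B dirty
5. Right → in B — A clean, B dirty
6. Suck → in B — A clean, B clean

in B — A clean, B clean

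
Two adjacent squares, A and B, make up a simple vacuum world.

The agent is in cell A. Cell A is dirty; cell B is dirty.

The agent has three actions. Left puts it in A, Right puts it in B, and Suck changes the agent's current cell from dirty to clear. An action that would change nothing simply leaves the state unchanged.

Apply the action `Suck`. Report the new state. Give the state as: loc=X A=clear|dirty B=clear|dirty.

start: loc=A A=dirty B=dirty
[1] after Suck: loc=A A=clear B=dirty

loc=A A=clear B=dirty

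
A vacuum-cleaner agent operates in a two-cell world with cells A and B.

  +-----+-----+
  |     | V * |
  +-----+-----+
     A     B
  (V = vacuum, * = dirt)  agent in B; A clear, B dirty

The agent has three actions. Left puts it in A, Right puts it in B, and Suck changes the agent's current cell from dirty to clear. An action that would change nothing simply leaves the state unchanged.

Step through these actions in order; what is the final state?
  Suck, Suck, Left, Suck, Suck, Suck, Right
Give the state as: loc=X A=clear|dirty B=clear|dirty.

loc=B A=clear B=clear

t=1 Suck ⇒ loc=B A=clear B=clear
t=2 Suck ⇒ loc=B A=clear B=clear
t=3 Left ⇒ loc=A A=clear B=clear
t=4 Suck ⇒ loc=A A=clear B=clear
t=5 Suck ⇒ loc=A A=clear B=clear
t=6 Suck ⇒ loc=A A=clear B=clear
t=7 Right ⇒ loc=B A=clear B=clear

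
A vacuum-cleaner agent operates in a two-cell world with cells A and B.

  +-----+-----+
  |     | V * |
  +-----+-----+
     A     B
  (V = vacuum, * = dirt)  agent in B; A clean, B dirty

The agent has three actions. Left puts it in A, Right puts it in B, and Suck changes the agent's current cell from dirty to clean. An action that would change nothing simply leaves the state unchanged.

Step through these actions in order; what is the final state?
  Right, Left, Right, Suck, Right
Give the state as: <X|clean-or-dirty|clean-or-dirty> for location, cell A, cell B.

<B|clean|clean>

[1] after Right: <B|clean|dirty>
[2] after Left: <A|clean|dirty>
[3] after Right: <B|clean|dirty>
[4] after Suck: <B|clean|clean>
[5] after Right: <B|clean|clean>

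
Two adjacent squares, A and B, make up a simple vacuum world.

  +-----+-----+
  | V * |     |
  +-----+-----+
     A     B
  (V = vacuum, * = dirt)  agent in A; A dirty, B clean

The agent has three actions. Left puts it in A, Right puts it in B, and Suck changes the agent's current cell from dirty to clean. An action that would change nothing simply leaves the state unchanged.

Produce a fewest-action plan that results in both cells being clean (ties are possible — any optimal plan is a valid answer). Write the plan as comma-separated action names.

Suck

1. Suck → <A|clean|clean>
min 1: A is dirty, one Suck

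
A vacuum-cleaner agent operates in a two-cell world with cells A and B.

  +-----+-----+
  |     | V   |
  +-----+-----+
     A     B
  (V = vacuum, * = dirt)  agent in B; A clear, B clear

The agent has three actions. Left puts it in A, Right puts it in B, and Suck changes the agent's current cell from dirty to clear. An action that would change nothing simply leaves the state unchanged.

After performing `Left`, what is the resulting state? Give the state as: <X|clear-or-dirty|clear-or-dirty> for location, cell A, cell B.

<A|clear|clear>

start: <B|clear|clear>
[1] after Left: <A|clear|clear>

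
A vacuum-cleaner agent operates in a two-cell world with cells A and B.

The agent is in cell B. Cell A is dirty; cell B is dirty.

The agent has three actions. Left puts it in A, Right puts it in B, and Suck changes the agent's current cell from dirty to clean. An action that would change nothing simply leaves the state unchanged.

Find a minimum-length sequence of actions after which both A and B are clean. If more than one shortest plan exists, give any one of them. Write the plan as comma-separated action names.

Suck (#1): (B; A:dirty, B:clean)
Left (#2): (A; A:dirty, B:clean)
Suck (#3): (A; A:clean, B:clean)
min 3: Suck B + move + Suck A

Suck, Left, Suck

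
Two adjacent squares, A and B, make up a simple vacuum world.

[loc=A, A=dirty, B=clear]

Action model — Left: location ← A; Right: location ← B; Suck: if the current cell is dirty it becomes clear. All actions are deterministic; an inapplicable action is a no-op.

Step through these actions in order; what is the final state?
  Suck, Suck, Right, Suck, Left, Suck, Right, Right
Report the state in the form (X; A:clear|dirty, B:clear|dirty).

(B; A:clear, B:clear)

step 1/8 (Suck): (A; A:clear, B:clear)
step 2/8 (Suck): (A; A:clear, B:clear)
step 3/8 (Right): (B; A:clear, B:clear)
step 4/8 (Suck): (B; A:clear, B:clear)
step 5/8 (Left): (A; A:clear, B:clear)
step 6/8 (Suck): (A; A:clear, B:clear)
step 7/8 (Right): (B; A:clear, B:clear)
step 8/8 (Right): (B; A:clear, B:clear)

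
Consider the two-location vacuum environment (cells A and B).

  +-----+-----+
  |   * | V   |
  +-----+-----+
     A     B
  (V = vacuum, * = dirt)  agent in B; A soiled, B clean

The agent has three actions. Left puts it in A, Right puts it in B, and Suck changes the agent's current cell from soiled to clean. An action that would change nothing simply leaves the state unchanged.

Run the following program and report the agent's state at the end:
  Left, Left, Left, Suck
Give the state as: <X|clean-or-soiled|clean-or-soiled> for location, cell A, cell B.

Left (#1): <A|soiled|clean>
Left (#2): <A|soiled|clean>
Left (#3): <A|soiled|clean>
Suck (#4): <A|clean|clean>

<A|clean|clean>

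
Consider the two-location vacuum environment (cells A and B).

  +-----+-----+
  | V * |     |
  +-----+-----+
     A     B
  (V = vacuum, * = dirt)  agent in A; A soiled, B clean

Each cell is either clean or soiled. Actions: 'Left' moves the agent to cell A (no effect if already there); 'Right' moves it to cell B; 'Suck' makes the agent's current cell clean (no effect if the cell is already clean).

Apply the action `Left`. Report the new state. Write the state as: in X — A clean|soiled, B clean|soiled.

start: in A — A soiled, B clean
1. Left → in A — A soiled, B clean

in A — A soiled, B clean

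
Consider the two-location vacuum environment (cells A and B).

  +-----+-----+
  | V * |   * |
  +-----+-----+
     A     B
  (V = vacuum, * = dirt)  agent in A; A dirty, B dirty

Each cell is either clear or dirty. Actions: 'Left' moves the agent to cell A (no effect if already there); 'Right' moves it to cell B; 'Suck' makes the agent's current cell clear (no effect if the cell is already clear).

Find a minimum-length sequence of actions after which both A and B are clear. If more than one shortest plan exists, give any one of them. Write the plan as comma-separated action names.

1) do Suck; now loc=A A=clear B=dirty
2) do Right; now loc=B A=clear B=dirty
3) do Suck; now loc=B A=clear B=clear
min 3: Suck A + move + Suck B

Suck, Right, Suck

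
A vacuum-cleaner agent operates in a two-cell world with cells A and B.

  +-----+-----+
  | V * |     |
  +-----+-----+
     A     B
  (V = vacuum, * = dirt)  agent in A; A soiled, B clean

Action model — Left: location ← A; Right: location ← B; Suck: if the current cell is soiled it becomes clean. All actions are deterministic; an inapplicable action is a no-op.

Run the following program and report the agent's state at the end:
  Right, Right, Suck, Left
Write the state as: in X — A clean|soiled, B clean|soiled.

in A — A soiled, B clean

t=1 Right ⇒ in B — A soiled, B clean
t=2 Right ⇒ in B — A soiled, B clean
t=3 Suck ⇒ in B — A soiled, B clean
t=4 Left ⇒ in A — A soiled, B clean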